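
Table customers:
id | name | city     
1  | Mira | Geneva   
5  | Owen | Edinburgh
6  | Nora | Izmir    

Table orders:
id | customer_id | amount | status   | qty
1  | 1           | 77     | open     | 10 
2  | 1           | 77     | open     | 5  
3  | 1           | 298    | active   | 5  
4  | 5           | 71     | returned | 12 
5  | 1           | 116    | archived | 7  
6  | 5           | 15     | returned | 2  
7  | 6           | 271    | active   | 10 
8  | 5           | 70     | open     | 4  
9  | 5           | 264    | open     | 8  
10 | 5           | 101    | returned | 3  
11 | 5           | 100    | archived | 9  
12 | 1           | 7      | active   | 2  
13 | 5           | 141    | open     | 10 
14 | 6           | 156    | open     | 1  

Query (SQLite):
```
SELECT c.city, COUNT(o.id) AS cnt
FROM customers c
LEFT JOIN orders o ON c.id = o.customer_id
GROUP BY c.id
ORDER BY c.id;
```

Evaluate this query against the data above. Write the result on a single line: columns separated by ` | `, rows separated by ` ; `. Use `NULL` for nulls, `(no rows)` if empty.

Geneva | 5 ; Edinburgh | 7 ; Izmir | 2

LEFT JOIN keeps every customers row; unmatched ones get NULL for orders columns.
Group by customers.id and compute COUNT(o.id). COUNT(col) of an all-NULL group is 0.
  1: ids {1, 2, 3, 5, 12} → COUNT(o.id)=5
  5: ids {4, 6, 8, 9, 10, 11, 13} → COUNT(o.id)=7
  6: ids {7, 14} → COUNT(o.id)=2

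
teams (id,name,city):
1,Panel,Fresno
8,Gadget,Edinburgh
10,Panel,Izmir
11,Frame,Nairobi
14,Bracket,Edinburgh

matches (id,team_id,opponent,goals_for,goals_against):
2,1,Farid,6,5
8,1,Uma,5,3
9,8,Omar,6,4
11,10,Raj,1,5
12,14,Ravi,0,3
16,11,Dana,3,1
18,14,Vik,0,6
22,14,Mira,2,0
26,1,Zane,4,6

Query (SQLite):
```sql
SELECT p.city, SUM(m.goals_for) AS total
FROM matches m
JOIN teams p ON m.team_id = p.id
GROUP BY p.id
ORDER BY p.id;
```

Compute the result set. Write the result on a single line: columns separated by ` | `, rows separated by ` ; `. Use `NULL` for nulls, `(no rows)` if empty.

Fresno | 15 ; Edinburgh | 6 ; Izmir | 1 ; Nairobi | 3 ; Edinburgh | 2

Join each matches row to its teams via team_id.
Group joined rows by teams.id; compute SUM(m.goals_for) per group.
  1: ids {2, 8, 26} → SUM(m.goals_for)=15
  8: ids {9} → SUM(m.goals_for)=6
  10: ids {11} → SUM(m.goals_for)=1
  11: ids {16} → SUM(m.goals_for)=3
  14: ids {12, 18, 22} → SUM(m.goals_for)=2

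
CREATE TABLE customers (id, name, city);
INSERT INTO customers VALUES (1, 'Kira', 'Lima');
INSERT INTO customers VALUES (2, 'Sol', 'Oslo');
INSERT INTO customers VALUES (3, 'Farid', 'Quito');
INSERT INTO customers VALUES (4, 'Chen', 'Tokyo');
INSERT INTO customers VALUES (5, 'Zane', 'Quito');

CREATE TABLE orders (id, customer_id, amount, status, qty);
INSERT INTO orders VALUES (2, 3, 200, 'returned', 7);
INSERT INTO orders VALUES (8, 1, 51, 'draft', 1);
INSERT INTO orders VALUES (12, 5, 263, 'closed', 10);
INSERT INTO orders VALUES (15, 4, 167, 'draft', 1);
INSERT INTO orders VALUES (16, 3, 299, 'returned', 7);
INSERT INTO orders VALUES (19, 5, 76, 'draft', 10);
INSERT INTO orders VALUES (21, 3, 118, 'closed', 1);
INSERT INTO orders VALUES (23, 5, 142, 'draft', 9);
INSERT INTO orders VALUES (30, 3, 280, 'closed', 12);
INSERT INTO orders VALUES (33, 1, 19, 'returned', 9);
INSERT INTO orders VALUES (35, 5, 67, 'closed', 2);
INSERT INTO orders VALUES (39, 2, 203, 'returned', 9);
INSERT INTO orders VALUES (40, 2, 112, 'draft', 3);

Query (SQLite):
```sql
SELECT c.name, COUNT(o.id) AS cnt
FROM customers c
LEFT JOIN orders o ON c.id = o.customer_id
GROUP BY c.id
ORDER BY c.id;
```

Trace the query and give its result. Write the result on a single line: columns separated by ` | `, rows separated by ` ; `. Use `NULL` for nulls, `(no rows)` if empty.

LEFT JOIN keeps every customers row; unmatched ones get NULL for orders columns.
Group by customers.id and compute COUNT(o.id). COUNT(col) of an all-NULL group is 0.
  1: ids {8, 33} → COUNT(o.id)=2
  2: ids {39, 40} → COUNT(o.id)=2
  3: ids {2, 16, 21, 30} → COUNT(o.id)=4
  4: ids {15} → COUNT(o.id)=1
  5: ids {12, 19, 23, 35} → COUNT(o.id)=4

Kira | 2 ; Sol | 2 ; Farid | 4 ; Chen | 1 ; Zane | 4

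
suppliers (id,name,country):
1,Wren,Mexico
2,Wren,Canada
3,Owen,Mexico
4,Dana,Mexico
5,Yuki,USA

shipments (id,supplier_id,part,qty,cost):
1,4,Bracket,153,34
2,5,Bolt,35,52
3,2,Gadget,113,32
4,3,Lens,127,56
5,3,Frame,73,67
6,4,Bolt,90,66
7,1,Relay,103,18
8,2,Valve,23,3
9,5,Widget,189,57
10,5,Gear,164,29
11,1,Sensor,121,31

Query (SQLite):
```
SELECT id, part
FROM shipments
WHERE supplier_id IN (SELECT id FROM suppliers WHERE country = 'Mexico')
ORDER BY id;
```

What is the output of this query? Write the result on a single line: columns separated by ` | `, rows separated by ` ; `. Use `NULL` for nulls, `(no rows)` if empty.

1 | Bracket ; 4 | Lens ; 5 | Frame ; 6 | Bolt ; 7 | Relay ; 11 | Sensor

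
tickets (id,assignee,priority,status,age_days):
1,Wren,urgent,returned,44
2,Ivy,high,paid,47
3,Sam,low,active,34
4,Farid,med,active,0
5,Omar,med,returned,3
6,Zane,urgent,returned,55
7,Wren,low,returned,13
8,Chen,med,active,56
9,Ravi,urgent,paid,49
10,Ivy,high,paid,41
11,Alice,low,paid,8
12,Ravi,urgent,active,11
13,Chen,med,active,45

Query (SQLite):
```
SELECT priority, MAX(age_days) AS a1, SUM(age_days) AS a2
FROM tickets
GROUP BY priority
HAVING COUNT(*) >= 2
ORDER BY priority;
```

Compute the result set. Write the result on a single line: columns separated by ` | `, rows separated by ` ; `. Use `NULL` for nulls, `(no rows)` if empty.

high | 47 | 88 ; low | 34 | 55 ; med | 56 | 104 ; urgent | 55 | 159

Group tickets by priority.
Per group compute: MAX(age_days), SUM(age_days).
HAVING: drop groups with fewer than 2 rows.
  high: ids {2, 10} → MAX(age_days)=47, SUM(age_days)=88
  low: ids {3, 7, 11} → MAX(age_days)=34, SUM(age_days)=55
  med: ids {4, 5, 8, 13} → MAX(age_days)=56, SUM(age_days)=104
  urgent: ids {1, 6, 9, 12} → MAX(age_days)=55, SUM(age_days)=159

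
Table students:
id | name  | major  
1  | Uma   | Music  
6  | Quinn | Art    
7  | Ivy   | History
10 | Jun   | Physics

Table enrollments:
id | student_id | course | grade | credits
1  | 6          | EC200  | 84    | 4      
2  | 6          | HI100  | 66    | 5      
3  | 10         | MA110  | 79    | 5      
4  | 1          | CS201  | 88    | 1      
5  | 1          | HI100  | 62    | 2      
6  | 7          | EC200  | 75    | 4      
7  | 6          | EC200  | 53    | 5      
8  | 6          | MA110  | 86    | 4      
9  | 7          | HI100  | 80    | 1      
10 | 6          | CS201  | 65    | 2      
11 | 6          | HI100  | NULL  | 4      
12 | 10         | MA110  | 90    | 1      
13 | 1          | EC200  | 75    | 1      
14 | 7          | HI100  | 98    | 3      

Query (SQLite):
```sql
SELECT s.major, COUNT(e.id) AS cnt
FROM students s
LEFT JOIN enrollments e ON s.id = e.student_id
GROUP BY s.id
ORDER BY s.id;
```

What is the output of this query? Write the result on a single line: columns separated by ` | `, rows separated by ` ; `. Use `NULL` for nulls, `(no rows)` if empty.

LEFT JOIN keeps every students row; unmatched ones get NULL for enrollments columns.
Group by students.id and compute COUNT(e.id). COUNT(col) of an all-NULL group is 0.
  1: ids {4, 5, 13} → COUNT(e.id)=3
  6: ids {1, 2, 7, 8, 10, 11} → COUNT(e.id)=6
  7: ids {6, 9, 14} → COUNT(e.id)=3
  10: ids {3, 12} → COUNT(e.id)=2

Music | 3 ; Art | 6 ; History | 3 ; Physics | 2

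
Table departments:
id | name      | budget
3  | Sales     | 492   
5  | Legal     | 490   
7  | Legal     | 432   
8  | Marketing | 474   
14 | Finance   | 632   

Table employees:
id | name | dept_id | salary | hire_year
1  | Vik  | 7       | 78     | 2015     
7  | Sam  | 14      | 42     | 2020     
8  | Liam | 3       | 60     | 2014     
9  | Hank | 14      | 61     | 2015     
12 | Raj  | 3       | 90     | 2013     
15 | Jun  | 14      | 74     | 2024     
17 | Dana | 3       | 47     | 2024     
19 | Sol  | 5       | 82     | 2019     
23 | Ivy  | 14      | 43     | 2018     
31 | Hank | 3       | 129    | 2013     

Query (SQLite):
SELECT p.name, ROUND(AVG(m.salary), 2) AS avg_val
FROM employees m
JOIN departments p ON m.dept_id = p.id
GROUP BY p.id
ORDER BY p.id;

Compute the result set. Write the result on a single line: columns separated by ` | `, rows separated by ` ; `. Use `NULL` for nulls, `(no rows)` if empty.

Sales | 81.5 ; Legal | 82 ; Legal | 78 ; Finance | 55

Join each employees row to its departments via dept_id.
Group joined rows by departments.id; compute ROUND(AVG(m.salary), 2) per group.
  3: ids {8, 12, 17, 31} → ROUND(AVG(m.salary), 2)=81.5
  5: ids {19} → ROUND(AVG(m.salary), 2)=82
  7: ids {1} → ROUND(AVG(m.salary), 2)=78
  14: ids {7, 9, 15, 23} → ROUND(AVG(m.salary), 2)=55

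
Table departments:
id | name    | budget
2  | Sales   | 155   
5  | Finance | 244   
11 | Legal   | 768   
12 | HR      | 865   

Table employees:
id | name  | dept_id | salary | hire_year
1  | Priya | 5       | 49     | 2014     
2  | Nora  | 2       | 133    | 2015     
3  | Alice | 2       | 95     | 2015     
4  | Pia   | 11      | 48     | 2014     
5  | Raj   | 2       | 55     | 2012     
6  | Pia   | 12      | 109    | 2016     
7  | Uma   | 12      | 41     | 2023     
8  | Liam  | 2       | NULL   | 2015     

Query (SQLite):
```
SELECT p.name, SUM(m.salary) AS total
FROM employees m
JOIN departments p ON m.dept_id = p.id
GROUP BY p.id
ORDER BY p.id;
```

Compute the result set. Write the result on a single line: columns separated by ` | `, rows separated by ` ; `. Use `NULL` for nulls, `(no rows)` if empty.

Sales | 283 ; Finance | 49 ; Legal | 48 ; HR | 150

Join each employees row to its departments via dept_id.
Group joined rows by departments.id; compute SUM(m.salary) per group.
  2: ids {2, 3, 5, 8} → SUM(m.salary)=283
  5: ids {1} → SUM(m.salary)=49
  11: ids {4} → SUM(m.salary)=48
  12: ids {6, 7} → SUM(m.salary)=150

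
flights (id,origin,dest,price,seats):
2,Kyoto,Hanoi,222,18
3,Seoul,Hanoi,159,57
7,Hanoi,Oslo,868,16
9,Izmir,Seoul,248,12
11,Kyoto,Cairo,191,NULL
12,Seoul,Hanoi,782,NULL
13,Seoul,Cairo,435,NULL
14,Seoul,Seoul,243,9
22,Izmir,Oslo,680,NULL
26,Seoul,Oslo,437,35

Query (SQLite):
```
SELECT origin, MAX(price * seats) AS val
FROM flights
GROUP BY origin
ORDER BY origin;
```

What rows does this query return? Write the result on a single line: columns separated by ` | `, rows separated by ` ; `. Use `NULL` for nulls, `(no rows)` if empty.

Hanoi | 13888 ; Izmir | 2976 ; Kyoto | 3996 ; Seoul | 15295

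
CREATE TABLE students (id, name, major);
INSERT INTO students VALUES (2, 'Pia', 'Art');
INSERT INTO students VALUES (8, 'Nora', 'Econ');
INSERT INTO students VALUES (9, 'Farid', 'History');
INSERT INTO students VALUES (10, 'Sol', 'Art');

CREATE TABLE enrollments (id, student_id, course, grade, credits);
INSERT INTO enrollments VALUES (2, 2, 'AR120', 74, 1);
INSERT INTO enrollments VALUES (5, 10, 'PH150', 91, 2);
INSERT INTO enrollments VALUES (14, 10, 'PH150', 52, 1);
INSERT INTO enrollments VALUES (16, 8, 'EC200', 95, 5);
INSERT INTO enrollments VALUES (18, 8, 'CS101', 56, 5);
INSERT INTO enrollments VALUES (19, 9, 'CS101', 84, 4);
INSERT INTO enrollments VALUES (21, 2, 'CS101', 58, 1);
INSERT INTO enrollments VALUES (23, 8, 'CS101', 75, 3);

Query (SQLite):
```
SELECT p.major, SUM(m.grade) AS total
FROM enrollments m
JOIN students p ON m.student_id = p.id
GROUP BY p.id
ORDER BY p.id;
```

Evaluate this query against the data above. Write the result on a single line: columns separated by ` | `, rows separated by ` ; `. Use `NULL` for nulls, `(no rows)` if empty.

Art | 132 ; Econ | 226 ; History | 84 ; Art | 143

Join each enrollments row to its students via student_id.
Group joined rows by students.id; compute SUM(m.grade) per group.
  2: ids {2, 21} → SUM(m.grade)=132
  8: ids {16, 18, 23} → SUM(m.grade)=226
  9: ids {19} → SUM(m.grade)=84
  10: ids {5, 14} → SUM(m.grade)=143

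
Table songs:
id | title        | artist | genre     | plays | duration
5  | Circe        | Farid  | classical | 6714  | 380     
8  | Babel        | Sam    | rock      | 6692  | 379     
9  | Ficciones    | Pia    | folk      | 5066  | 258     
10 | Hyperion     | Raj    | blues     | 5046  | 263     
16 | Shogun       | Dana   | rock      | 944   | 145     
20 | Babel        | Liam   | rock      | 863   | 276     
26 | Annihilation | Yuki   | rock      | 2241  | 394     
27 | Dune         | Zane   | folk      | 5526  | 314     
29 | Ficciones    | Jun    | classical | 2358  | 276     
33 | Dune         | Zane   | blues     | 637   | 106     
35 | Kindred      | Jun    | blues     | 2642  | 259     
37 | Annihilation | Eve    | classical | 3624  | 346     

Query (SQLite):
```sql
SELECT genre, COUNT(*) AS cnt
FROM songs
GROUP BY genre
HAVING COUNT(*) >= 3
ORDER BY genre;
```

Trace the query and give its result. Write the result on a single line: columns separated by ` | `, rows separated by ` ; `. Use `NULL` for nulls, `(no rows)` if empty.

blues | 3 ; classical | 3 ; rock | 4

Partition songs by genre; compute COUNT(*) within each group.
HAVING: keep groups with count ≥ 3.
  blues: ids {10, 33, 35} → COUNT(*)=3
  classical: ids {5, 29, 37} → COUNT(*)=3
  folk: ids {9, 27} → COUNT(*)=2
  rock: ids {8, 16, 20, 26} → COUNT(*)=4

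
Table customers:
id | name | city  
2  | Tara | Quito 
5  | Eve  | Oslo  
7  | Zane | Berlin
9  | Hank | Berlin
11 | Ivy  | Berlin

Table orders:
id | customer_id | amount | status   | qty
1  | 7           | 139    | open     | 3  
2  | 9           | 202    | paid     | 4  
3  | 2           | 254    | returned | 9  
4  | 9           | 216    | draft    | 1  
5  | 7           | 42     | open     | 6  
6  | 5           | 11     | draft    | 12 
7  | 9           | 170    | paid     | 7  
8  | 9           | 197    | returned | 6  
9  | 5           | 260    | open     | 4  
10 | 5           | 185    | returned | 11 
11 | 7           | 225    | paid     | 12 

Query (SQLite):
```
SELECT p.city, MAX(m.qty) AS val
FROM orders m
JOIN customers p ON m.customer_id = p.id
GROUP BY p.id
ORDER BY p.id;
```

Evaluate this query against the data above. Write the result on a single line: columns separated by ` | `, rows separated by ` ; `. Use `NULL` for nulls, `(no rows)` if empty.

Join each orders row to its customers via customer_id.
Group joined rows by customers.id; compute MAX(m.qty) per group.
  2: ids {3} → MAX(m.qty)=9
  5: ids {6, 9, 10} → MAX(m.qty)=12
  7: ids {1, 5, 11} → MAX(m.qty)=12
  9: ids {2, 4, 7, 8} → MAX(m.qty)=7

Quito | 9 ; Oslo | 12 ; Berlin | 12 ; Berlin | 7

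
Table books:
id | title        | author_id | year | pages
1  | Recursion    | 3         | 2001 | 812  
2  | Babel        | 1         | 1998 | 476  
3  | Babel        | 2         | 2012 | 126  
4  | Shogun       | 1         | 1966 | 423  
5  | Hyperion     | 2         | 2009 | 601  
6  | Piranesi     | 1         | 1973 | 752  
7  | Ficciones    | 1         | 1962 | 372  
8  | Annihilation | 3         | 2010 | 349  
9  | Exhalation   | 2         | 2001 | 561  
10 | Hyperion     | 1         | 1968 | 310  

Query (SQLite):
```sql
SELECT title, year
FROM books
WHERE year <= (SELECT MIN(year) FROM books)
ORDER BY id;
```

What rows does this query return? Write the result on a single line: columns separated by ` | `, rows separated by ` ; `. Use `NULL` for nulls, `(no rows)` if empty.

Scalar subquery: MIN(year) over all books rows = 1962.
Keep rows where year <= that value.

Ficciones | 1962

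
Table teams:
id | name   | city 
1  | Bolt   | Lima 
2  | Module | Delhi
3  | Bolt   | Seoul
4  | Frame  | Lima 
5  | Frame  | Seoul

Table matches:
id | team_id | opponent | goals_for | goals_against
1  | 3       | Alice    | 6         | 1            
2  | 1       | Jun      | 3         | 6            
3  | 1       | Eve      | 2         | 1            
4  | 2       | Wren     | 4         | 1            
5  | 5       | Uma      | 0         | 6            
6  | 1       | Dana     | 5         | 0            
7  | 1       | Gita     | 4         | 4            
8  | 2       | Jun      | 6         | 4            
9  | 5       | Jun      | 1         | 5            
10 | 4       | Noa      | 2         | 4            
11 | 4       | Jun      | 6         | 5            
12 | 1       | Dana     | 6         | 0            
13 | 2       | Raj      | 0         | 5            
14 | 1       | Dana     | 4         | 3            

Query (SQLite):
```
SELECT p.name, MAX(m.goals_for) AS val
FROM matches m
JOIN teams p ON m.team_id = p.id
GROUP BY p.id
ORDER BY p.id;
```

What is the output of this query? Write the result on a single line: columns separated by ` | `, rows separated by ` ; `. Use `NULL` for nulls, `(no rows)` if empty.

Bolt | 6 ; Module | 6 ; Bolt | 6 ; Frame | 6 ; Frame | 1

Join each matches row to its teams via team_id.
Group joined rows by teams.id; compute MAX(m.goals_for) per group.
  1: ids {2, 3, 6, 7, 12, 14} → MAX(m.goals_for)=6
  2: ids {4, 8, 13} → MAX(m.goals_for)=6
  3: ids {1} → MAX(m.goals_for)=6
  4: ids {10, 11} → MAX(m.goals_for)=6
  5: ids {5, 9} → MAX(m.goals_for)=1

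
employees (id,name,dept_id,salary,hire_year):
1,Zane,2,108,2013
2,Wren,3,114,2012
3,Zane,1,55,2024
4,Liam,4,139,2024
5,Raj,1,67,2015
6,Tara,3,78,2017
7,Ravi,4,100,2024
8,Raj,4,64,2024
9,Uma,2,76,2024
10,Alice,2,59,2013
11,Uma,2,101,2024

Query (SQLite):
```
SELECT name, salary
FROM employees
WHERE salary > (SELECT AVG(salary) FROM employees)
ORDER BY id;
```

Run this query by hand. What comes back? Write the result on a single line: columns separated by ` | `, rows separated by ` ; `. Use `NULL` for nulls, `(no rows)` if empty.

Zane | 108 ; Wren | 114 ; Liam | 139 ; Ravi | 100 ; Uma | 101

Scalar subquery: AVG(salary) over all employees rows = 87.363636 (≈; comparison uses full precision).
Keep rows where salary > that value.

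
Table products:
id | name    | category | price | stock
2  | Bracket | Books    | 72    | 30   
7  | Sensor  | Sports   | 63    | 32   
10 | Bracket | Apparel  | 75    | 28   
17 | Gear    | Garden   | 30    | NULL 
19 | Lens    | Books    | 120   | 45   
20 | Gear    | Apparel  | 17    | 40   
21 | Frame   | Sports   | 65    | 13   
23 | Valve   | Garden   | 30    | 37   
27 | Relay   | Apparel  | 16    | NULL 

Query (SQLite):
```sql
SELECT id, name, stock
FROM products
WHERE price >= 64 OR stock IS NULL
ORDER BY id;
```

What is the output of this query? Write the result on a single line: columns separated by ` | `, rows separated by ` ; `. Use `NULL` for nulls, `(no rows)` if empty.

2 | Bracket | 30 ; 10 | Bracket | 28 ; 17 | Gear | NULL ; 19 | Lens | 45 ; 21 | Frame | 13 ; 27 | Relay | NULL

price >= 64: ids {2, 10, 19, 21}
stock IS NULL: ids {17, 27}
Combine with OR.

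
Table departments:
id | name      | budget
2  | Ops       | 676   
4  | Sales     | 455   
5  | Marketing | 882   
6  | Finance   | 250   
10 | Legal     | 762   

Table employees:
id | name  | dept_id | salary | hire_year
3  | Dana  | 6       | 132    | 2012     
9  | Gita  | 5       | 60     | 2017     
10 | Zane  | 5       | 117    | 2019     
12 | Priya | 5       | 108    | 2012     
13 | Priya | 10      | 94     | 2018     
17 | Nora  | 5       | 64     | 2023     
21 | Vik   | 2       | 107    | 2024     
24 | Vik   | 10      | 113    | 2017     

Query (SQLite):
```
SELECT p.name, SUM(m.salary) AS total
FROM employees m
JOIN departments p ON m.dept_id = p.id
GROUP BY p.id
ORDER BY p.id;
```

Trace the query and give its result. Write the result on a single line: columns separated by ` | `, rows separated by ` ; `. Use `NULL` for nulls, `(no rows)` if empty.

Ops | 107 ; Marketing | 349 ; Finance | 132 ; Legal | 207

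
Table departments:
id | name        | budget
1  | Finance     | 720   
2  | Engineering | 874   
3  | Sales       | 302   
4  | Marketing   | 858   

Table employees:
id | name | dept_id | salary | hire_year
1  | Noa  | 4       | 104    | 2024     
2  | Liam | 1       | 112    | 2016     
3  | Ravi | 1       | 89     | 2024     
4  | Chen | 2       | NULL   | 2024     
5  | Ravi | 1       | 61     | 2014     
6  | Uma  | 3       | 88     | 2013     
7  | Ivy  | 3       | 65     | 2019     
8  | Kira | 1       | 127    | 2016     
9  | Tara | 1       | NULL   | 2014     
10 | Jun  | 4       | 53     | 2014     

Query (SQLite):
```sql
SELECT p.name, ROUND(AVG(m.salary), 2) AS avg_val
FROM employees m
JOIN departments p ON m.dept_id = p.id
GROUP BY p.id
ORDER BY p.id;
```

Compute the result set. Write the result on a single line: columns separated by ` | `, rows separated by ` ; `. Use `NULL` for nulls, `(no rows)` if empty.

Join each employees row to its departments via dept_id.
Group joined rows by departments.id; compute ROUND(AVG(m.salary), 2) per group.
  1: ids {2, 3, 5, 8, 9} → ROUND(AVG(m.salary), 2)=97.25
  2: ids {4} → ROUND(AVG(m.salary), 2)=NULL
  3: ids {6, 7} → ROUND(AVG(m.salary), 2)=76.5
  4: ids {1, 10} → ROUND(AVG(m.salary), 2)=78.5

Finance | 97.25 ; Engineering | NULL ; Sales | 76.5 ; Marketing | 78.5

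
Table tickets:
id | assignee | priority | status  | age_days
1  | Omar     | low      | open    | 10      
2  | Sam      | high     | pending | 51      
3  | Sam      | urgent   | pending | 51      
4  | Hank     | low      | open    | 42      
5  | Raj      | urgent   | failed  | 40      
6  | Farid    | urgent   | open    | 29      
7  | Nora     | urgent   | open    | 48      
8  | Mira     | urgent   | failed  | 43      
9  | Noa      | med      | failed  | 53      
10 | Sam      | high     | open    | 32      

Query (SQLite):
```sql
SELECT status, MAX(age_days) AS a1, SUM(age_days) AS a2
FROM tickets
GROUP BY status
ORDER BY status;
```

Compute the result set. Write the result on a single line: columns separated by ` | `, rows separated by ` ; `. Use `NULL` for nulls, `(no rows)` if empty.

Group tickets by status.
Per group compute: MAX(age_days), SUM(age_days).
  failed: ids {5, 8, 9} → MAX(age_days)=53, SUM(age_days)=136
  open: ids {1, 4, 6, 7, 10} → MAX(age_days)=48, SUM(age_days)=161
  pending: ids {2, 3} → MAX(age_days)=51, SUM(age_days)=102

failed | 53 | 136 ; open | 48 | 161 ; pending | 51 | 102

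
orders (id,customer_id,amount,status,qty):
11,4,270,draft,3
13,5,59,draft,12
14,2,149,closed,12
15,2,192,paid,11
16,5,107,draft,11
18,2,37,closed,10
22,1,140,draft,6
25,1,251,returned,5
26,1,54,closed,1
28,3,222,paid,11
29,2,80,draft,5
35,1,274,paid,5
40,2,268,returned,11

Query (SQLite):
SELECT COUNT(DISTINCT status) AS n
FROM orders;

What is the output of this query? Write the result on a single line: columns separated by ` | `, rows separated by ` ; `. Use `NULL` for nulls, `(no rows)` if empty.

4

Count distinct non-NULL status values.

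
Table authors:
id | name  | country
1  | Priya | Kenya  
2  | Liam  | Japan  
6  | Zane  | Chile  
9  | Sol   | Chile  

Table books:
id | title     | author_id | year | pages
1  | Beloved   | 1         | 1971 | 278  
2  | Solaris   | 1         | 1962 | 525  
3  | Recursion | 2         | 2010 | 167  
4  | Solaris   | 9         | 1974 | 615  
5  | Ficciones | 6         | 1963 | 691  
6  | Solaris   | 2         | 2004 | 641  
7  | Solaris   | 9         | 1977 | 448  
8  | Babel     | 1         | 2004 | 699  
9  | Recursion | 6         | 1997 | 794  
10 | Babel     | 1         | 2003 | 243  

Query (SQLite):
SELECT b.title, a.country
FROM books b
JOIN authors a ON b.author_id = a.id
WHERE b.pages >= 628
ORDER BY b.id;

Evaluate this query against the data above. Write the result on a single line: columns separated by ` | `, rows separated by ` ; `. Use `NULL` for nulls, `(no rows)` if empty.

Ficciones | Chile ; Solaris | Japan ; Babel | Kenya ; Recursion | Chile

Each books row matches the authors row where author_id = authors.id.
Then keep rows with b.pages >= 628.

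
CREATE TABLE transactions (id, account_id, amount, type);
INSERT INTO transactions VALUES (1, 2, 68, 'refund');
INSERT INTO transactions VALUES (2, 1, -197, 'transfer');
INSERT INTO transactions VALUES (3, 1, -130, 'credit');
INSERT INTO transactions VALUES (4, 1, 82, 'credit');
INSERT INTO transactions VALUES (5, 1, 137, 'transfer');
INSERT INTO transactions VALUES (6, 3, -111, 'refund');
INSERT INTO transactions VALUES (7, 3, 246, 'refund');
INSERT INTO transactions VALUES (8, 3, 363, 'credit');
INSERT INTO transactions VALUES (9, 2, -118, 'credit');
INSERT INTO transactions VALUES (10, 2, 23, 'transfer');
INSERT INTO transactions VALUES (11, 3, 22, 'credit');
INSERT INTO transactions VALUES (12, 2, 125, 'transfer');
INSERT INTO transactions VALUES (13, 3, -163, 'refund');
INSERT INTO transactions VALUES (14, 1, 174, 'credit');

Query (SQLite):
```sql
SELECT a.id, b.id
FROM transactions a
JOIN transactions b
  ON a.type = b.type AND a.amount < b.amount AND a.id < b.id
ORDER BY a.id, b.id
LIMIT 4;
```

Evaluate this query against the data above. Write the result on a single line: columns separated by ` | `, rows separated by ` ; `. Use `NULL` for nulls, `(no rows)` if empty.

1 | 7 ; 2 | 5 ; 2 | 10 ; 2 | 12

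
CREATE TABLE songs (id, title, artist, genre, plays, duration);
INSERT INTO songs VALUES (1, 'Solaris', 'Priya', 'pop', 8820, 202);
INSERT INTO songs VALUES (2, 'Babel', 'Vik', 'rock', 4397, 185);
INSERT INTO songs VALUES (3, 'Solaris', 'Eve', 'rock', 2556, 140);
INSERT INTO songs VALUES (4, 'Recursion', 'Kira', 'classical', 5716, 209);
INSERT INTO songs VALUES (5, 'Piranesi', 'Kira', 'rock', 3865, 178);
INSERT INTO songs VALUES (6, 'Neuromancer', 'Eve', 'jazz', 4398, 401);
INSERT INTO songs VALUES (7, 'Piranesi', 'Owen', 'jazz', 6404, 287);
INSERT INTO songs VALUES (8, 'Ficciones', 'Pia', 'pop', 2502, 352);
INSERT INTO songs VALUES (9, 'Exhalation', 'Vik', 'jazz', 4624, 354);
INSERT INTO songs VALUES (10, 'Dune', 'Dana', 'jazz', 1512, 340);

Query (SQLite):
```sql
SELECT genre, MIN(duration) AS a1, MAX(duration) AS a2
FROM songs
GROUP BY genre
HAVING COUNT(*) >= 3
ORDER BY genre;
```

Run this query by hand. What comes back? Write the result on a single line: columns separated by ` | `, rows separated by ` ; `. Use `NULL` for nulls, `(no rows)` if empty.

jazz | 287 | 401 ; rock | 140 | 185

Group songs by genre.
Per group compute: MIN(duration), MAX(duration).
HAVING: drop groups with fewer than 3 rows.
  classical: ids {4} → MIN(duration)=209, MAX(duration)=209
  jazz: ids {6, 7, 9, 10} → MIN(duration)=287, MAX(duration)=401
  pop: ids {1, 8} → MIN(duration)=202, MAX(duration)=352
  rock: ids {2, 3, 5} → MIN(duration)=140, MAX(duration)=185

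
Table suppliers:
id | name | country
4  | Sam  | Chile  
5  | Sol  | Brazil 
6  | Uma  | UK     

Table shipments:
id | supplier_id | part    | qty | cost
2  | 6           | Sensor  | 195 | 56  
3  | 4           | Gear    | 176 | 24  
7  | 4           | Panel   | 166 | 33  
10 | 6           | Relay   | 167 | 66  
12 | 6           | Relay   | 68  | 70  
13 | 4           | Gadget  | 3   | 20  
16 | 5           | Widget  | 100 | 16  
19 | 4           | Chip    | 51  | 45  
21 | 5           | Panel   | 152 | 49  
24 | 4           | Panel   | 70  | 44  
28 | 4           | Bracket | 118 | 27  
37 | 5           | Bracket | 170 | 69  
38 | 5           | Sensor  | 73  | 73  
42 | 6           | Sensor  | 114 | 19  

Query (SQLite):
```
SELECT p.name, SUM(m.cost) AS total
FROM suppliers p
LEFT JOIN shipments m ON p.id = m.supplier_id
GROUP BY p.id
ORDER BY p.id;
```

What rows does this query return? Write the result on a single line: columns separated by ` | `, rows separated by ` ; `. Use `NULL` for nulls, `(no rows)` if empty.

LEFT JOIN keeps every suppliers row; unmatched ones get NULL for shipments columns.
Group by suppliers.id and compute SUM(m.cost). SUM over an all-NULL group is NULL.
  4: ids {3, 7, 13, 19, 24, 28} → SUM(m.cost)=193
  5: ids {16, 21, 37, 38} → SUM(m.cost)=207
  6: ids {2, 10, 12, 42} → SUM(m.cost)=211

Sam | 193 ; Sol | 207 ; Uma | 211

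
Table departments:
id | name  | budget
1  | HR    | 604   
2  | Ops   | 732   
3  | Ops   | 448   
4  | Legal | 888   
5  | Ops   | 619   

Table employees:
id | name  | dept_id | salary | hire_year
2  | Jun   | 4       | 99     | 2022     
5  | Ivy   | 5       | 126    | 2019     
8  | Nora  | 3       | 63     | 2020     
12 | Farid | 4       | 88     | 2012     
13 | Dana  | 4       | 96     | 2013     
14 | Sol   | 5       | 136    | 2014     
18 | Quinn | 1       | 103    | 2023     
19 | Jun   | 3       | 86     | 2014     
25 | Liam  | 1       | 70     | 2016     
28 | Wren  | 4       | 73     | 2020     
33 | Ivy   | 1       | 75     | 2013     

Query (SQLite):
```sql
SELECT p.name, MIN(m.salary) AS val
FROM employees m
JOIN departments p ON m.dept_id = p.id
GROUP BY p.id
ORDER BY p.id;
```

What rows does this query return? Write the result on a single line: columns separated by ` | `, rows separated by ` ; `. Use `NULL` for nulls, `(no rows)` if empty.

Join each employees row to its departments via dept_id.
Group joined rows by departments.id; compute MIN(m.salary) per group.
  1: ids {18, 25, 33} → MIN(m.salary)=70
  3: ids {8, 19} → MIN(m.salary)=63
  4: ids {2, 12, 13, 28} → MIN(m.salary)=73
  5: ids {5, 14} → MIN(m.salary)=126

HR | 70 ; Ops | 63 ; Legal | 73 ; Ops | 126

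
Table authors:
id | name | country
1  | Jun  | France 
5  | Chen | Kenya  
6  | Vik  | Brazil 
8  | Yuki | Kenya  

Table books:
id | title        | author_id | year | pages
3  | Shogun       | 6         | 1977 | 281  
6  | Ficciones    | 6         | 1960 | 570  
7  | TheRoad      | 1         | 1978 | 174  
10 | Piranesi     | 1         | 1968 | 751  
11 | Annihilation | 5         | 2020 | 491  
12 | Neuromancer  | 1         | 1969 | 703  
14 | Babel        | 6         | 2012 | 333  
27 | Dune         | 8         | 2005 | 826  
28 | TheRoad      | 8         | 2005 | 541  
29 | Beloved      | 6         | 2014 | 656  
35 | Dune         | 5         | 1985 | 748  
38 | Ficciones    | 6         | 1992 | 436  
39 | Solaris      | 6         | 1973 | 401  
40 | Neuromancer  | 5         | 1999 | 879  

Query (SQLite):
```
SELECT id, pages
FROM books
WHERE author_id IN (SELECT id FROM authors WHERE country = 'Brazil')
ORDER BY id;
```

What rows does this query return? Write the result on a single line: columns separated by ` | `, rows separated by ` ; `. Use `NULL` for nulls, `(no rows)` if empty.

3 | 281 ; 6 | 570 ; 14 | 333 ; 29 | 656 ; 38 | 436 ; 39 | 401

Inner query: authors.id where country = 'Brazil'.
Outer: keep books rows whose author_id is in that set.
Inner query → {6}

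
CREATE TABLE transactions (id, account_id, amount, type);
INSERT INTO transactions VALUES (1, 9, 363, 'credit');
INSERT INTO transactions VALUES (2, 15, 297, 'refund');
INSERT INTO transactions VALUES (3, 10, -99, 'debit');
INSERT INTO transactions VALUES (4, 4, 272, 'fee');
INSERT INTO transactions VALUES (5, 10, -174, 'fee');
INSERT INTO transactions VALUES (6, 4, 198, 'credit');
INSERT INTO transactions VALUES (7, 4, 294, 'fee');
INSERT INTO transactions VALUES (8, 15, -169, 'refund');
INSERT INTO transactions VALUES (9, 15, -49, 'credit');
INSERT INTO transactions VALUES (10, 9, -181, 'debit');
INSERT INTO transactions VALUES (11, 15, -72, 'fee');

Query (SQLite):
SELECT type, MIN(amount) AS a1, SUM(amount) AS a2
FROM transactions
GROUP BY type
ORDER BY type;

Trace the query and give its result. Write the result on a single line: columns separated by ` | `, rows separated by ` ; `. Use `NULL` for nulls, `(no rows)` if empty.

credit | -49 | 512 ; debit | -181 | -280 ; fee | -174 | 320 ; refund | -169 | 128

Group transactions by type.
Per group compute: MIN(amount), SUM(amount).
  credit: ids {1, 6, 9} → MIN(amount)=-49, SUM(amount)=512
  debit: ids {3, 10} → MIN(amount)=-181, SUM(amount)=-280
  fee: ids {4, 5, 7, 11} → MIN(amount)=-174, SUM(amount)=320
  refund: ids {2, 8} → MIN(amount)=-169, SUM(amount)=128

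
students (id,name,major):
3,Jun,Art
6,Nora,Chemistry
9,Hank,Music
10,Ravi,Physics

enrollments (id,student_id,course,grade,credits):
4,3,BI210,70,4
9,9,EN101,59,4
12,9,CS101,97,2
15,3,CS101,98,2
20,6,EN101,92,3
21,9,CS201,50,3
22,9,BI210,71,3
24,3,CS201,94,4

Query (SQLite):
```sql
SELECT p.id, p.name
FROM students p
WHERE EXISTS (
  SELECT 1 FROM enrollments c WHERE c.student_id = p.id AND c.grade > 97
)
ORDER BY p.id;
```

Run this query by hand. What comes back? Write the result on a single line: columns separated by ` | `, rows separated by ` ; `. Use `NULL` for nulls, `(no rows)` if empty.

For each students row, check whether any enrollments with matching student_id has grade > 97.
Keep rows where that is true.

3 | Jun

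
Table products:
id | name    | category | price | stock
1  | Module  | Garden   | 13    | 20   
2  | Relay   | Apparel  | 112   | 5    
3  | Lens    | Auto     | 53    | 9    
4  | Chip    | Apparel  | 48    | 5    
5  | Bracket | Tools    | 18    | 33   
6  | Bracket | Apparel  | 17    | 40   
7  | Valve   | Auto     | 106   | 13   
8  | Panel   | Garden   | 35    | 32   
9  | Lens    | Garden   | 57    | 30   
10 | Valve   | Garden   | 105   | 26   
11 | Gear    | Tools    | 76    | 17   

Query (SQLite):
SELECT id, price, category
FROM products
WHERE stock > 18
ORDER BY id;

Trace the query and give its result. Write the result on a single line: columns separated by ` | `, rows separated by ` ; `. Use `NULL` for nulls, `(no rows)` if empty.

1 | 13 | Garden ; 5 | 18 | Tools ; 6 | 17 | Apparel ; 8 | 35 | Garden ; 9 | 57 | Garden ; 10 | 105 | Garden

stock > 18: ids {1, 5, 6, 8, 9, 10}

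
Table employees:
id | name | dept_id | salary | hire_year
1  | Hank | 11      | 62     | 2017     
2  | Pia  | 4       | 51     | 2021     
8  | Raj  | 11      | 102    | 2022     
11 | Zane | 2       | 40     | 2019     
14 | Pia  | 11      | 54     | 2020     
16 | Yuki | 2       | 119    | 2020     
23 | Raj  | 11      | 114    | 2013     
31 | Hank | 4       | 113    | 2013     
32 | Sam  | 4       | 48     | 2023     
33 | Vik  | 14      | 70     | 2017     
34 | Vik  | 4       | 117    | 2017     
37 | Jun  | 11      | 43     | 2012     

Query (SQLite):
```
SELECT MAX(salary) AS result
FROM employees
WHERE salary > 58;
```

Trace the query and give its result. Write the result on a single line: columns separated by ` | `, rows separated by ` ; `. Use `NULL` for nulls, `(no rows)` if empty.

119

Rows where salary > 58 → salary values: [62, 102, 119, 114, 113, 70, 117].
MAX of non-NULL values = 119.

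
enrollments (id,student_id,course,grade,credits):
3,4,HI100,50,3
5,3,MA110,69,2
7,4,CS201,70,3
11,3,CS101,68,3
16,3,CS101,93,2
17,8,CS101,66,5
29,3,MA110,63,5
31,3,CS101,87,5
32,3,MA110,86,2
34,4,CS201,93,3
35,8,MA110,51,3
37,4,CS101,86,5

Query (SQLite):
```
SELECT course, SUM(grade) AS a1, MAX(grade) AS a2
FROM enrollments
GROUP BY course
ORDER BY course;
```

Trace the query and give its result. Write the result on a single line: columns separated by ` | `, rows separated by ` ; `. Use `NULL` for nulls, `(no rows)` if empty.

CS101 | 400 | 93 ; CS201 | 163 | 93 ; HI100 | 50 | 50 ; MA110 | 269 | 86

Group enrollments by course.
Per group compute: SUM(grade), MAX(grade).
  CS101: ids {11, 16, 17, 31, 37} → SUM(grade)=400, MAX(grade)=93
  CS201: ids {7, 34} → SUM(grade)=163, MAX(grade)=93
  HI100: ids {3} → SUM(grade)=50, MAX(grade)=50
  MA110: ids {5, 29, 32, 35} → SUM(grade)=269, MAX(grade)=86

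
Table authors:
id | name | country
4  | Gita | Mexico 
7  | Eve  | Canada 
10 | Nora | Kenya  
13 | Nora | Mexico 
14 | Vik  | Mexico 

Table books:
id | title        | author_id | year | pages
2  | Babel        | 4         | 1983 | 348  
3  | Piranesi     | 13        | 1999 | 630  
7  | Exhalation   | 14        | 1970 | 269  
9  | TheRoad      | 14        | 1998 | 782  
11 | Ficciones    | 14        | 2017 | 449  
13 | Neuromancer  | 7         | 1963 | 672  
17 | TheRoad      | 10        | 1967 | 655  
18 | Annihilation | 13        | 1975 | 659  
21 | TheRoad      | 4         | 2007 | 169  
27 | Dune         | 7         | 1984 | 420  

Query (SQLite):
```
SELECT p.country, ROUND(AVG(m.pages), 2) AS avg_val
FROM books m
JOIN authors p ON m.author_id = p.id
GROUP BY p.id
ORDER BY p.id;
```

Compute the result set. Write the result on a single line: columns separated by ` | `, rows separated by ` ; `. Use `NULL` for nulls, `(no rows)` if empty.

Join each books row to its authors via author_id.
Group joined rows by authors.id; compute ROUND(AVG(m.pages), 2) per group.
  4: ids {2, 21} → ROUND(AVG(m.pages), 2)=258.5
  7: ids {13, 27} → ROUND(AVG(m.pages), 2)=546
  10: ids {17} → ROUND(AVG(m.pages), 2)=655
  13: ids {3, 18} → ROUND(AVG(m.pages), 2)=644.5
  14: ids {7, 9, 11} → ROUND(AVG(m.pages), 2)=500

Mexico | 258.5 ; Canada | 546 ; Kenya | 655 ; Mexico | 644.5 ; Mexico | 500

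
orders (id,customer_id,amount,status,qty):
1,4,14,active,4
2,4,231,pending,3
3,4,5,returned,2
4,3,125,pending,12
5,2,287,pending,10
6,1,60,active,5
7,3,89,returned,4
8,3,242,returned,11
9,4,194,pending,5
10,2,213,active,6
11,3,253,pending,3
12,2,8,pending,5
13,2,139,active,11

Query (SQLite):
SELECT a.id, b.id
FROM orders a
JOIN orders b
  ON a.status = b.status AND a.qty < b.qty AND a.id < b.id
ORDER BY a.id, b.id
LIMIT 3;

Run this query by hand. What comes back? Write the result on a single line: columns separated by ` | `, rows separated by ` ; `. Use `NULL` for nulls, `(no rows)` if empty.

1 | 6 ; 1 | 10 ; 1 | 13

Pairs (a,b) with same status, a.qty < b.qty, a.id < b.id.
status groups: active:{1,6,10,13} pending:{2,4,5,9,11,12} returned:{3,7,8}
Ordered by (a.id, b.id); first 3.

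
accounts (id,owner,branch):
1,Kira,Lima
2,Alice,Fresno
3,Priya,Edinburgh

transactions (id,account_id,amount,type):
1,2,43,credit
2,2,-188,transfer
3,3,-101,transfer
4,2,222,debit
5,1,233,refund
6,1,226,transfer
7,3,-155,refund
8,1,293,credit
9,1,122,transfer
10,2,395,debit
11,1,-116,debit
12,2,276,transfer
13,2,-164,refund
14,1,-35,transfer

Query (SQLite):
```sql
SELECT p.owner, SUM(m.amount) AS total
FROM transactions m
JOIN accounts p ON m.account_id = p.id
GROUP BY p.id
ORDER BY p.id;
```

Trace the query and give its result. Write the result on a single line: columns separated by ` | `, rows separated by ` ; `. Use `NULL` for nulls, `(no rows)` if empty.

Kira | 723 ; Alice | 584 ; Priya | -256

Join each transactions row to its accounts via account_id.
Group joined rows by accounts.id; compute SUM(m.amount) per group.
  1: ids {5, 6, 8, 9, 11, 14} → SUM(m.amount)=723
  2: ids {1, 2, 4, 10, 12, 13} → SUM(m.amount)=584
  3: ids {3, 7} → SUM(m.amount)=-256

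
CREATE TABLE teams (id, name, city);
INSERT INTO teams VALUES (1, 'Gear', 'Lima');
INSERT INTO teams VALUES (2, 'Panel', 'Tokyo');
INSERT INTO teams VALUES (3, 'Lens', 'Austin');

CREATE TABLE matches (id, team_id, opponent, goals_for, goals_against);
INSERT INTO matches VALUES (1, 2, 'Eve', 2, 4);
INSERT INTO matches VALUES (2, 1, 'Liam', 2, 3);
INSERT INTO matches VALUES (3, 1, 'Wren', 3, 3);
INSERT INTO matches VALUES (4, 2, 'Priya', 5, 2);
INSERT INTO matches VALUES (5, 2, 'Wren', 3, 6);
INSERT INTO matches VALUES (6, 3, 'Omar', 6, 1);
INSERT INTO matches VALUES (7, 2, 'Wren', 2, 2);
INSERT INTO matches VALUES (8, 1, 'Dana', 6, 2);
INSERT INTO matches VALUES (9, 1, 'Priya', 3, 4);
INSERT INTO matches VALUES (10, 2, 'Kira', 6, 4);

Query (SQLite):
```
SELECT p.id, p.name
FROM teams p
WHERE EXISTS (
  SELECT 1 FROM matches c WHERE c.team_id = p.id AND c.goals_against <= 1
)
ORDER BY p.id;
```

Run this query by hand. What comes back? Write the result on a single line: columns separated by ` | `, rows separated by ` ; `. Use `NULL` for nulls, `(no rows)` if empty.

3 | Lens

For each teams row, check whether any matches with matching team_id has goals_against <= 1.
Keep rows where that is true.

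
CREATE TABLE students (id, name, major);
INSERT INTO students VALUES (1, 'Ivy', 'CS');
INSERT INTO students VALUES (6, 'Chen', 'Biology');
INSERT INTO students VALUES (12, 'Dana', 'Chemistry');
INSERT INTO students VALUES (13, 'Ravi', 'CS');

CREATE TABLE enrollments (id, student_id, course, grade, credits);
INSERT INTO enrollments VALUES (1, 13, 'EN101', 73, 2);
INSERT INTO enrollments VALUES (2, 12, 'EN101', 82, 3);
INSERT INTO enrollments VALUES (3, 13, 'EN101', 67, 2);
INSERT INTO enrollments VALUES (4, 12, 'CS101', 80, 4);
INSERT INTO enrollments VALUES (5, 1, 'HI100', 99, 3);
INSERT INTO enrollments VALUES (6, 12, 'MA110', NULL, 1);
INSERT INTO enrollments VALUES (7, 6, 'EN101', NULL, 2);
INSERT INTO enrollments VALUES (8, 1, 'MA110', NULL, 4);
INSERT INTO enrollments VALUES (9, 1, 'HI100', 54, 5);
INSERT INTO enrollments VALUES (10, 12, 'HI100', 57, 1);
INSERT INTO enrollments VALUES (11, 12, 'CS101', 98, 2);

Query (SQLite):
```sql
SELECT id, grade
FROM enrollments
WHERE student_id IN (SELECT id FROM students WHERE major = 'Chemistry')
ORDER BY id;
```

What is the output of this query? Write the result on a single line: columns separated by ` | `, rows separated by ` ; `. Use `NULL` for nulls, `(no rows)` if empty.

2 | 82 ; 4 | 80 ; 6 | NULL ; 10 | 57 ; 11 | 98

Inner query: students.id where major = 'Chemistry'.
Outer: keep enrollments rows whose student_id is in that set.
Inner query → {12}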